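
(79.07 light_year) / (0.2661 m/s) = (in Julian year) 1 light_year = 9.4607305e+15 m, so 79.07 light_year = 79.07 * 9.4607305e+15 = 7.4805996e+17 m. 0.2661 m/s is already in m/s. Combine: 7.4805996e+17 m / 0.2661 m/s = 2.8111986e+18 s. 1 Julian year = 31557600 s, so 2.8111986e+18 s = 2.8111986e+18 / 31557600 = 8.9081509e+10 Julian year ≈ 8.908e+10 Julian year (4 s.f.). Final answer: 8.908e+10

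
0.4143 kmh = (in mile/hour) 0.2574. Check: 1 kmh = 0.27777778 m/s, so 0.4143 kmh = 0.4143 * 0.27777778 = 0.11508333 m/s. 1 mile/hour = 0.44704 m/s, so 0.11508333 m/s = 0.11508333 / 0.44704 = 0.25743408 mile/hour ≈ 0.2574 mile/hour (4 s.f.).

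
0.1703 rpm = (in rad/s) 0.01783. Check: 1 rpm = 0.10471976 rad/s, so 0.1703 rpm = 0.1703 * 0.10471976 = 0.017833774 rad/s. Result: 0.017833774 rad/s ≈ 0.01783 rad/s (4 s.f.).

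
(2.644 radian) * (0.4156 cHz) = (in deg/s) 0.6296. Check: 2.644 radian = 2.644 rad. 1 cHz = 0.01 Hz, so 0.4156 cHz = 0.4156 * 0.01 = 0.004156 Hz. Combine: 2.644 rad * 0.004156 Hz = 0.010988464 rad/s. 1 deg/s = 0.017453293 rad/s, so 0.010988464 rad/s = 0.010988464 / 0.017453293 = 0.62959261 deg/s ≈ 0.6296 deg/s (4 s.f.).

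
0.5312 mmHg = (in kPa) 1 mmHg = 133.32237 Pa, so 0.5312 mmHg = 0.5312 * 133.32237 = 70.820842 Pa. 1 kPa = 1000 Pa, so 70.820842 Pa = 70.820842 / 1000 = 0.070820842 kPa ≈ 0.07082 kPa (4 s.f.). Final answer: 0.07082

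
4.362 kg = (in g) 4362. Check: 1 g = 0.001 kg, so 4.362 kg = 4.362 / 0.001 = 4362 g.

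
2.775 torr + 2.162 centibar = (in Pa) 2532. Check: 1 torr = 133.32237 Pa, so 2.775 torr = 2.775 * 133.32237 = 369.96957 Pa. 1 centibar = 1000 Pa, so 2.162 centibar = 2.162 * 1000 = 2162 Pa. Sum: 369.96957 + 2162 = 2531.9696 Pa. Result: 2531.9696 Pa ≈ 2532 Pa (4 s.f.).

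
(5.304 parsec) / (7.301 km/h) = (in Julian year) 1 parsec = 3.0856776e+16 m, so 5.304 parsec = 5.304 * 3.0856776e+16 = 1.6366434e+17 m. 1 km/h = 0.27777778 m/s, so 7.301 km/h = 7.301 * 0.27777778 = 2.0280556 m/s. Combine: 1.6366434e+17 m / 2.0280556 m/s = 8.0700126e+16 s. 1 Julian year = 31557600 s, so 8.0700126e+16 s = 8.0700126e+16 / 31557600 = 2.5572327e+09 Julian year ≈ 2.557e+09 Julian year (4 s.f.). Final answer: 2.557e+09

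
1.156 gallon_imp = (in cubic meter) 0.005255. Check: 1 gallon_imp = 0.00454609 m^3, so 1.156 gallon_imp = 1.156 * 0.00454609 = 0.00525528 m^3. 0.00525528 m^3 = 0.00525528 cubic meter ≈ 0.005255 cubic meter (4 s.f.).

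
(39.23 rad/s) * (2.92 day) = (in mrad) 9.897e+09. Check: 39.23 rad/s is already in rad/s. 1 day = 86400 s, so 2.92 day = 2.92 * 86400 = 252288 s. Combine: 39.23 rad/s * 252288 s = 9897258.2 rad. 1 mrad = 0.001 rad, so 9897258.2 rad = 9897258.2 / 0.001 = 9.8972582e+09 mrad ≈ 9.897e+09 mrad (4 s.f.).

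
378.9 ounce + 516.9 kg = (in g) 5.276e+05. Check: 1 ounce = 0.028349523 kg, so 378.9 ounce = 378.9 * 0.028349523 = 10.741634 kg. 516.9 kg is already in kg. Sum: 10.741634 + 516.9 = 527.64163 kg. 1 g = 0.001 kg, so 527.64163 kg = 527.64163 / 0.001 = 527641.63 g ≈ 5.276e+05 g (4 s.f.).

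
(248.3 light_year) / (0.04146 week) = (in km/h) 1 light_year = 9.4607305e+15 m, so 248.3 light_year = 248.3 * 9.4607305e+15 = 2.3490994e+18 m. 1 week = 604800 s, so 0.04146 week = 0.04146 * 604800 = 25075.008 s. Combine: 2.3490994e+18 m / 25075.008 s = 9.3682896e+13 m/s. 1 km/h = 0.27777778 m/s, so 9.3682896e+13 m/s = 9.3682896e+13 / 0.27777778 = 3.3725843e+14 km/h ≈ 3.373e+14 km/h (4 s.f.). Final answer: 3.373e+14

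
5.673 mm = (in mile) 3.525e-06. Check: 1 mm = 0.001 m, so 5.673 mm = 5.673 * 0.001 = 0.005673 m. 1 mile = 1609.344 m, so 0.005673 m = 0.005673 / 1609.344 = 3.5250388e-06 mile ≈ 3.525e-06 mile (4 s.f.).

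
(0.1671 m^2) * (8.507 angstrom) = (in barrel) 8.941e-10. Check: 0.1671 m^2 is already in m^2. 1 angstrom = 1e-10 m, so 8.507 angstrom = 8.507 * 1e-10 = 8.507e-10 m. Combine: 0.1671 m^2 * 8.507e-10 m = 1.4215197e-10 m^3. 1 barrel = 0.15898729 m^3, so 1.4215197e-10 m^3 = 1.4215197e-10 / 0.15898729 = 8.9410899e-10 barrel ≈ 8.941e-10 barrel (4 s.f.).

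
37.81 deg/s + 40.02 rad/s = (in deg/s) 1 deg/s = 0.017453293 rad/s, so 37.81 deg/s = 37.81 * 0.017453293 = 0.65990899 rad/s. 40.02 rad/s is already in rad/s. Sum: 0.65990899 + 40.02 = 40.679909 rad/s. 1 deg/s = 0.017453293 rad/s, so 40.679909 rad/s = 40.679909 / 0.017453293 = 2330.7871 deg/s ≈ 2331 deg/s (4 s.f.). Final answer: 2331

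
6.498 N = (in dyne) 6.498e+05. Check: 1 dyne = 1e-05 N, so 6.498 N = 6.498 / 1e-05 = 649800 dyne ≈ 6.498e+05 dyne (4 s.f.).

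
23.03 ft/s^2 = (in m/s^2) 1 ft/s^2 = 0.3048 m/s^2, so 23.03 ft/s^2 = 23.03 * 0.3048 = 7.019544 m/s^2. Result: 7.019544 m/s^2 ≈ 7.02 m/s^2 (4 s.f.). Final answer: 7.02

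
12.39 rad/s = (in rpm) 1 rpm = 0.10471976 rad/s, so 12.39 rad/s = 12.39 / 0.10471976 = 118.31578 rpm ≈ 118.3 rpm (4 s.f.). Final answer: 118.3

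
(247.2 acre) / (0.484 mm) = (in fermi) 2.067e+24. Check: 1 acre = 4046.8564 m^2, so 247.2 acre = 247.2 * 4046.8564 = 1000382.9 m^2. 1 mm = 0.001 m, so 0.484 mm = 0.484 * 0.001 = 0.000484 m. Combine: 1000382.9 m^2 / 0.000484 m = 2.0669068e+09 m. 1 fermi = 1e-15 m, so 2.0669068e+09 m = 2.0669068e+09 / 1e-15 = 2.0669068e+24 fermi ≈ 2.067e+24 fermi (4 s.f.).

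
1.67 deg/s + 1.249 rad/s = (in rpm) 12.21. Check: 1 deg/s = 0.017453293 rad/s, so 1.67 deg/s = 1.67 * 0.017453293 = 0.029146999 rad/s. 1.249 rad/s is already in rad/s. Sum: 0.029146999 + 1.249 = 1.278147 rad/s. 1 rpm = 0.10471976 rad/s, so 1.278147 rad/s = 1.278147 / 0.10471976 = 12.205405 rpm ≈ 12.21 rpm (4 s.f.).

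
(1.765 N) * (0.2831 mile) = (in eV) 5.019e+21. Check: 1.765 N is already in N. 1 mile = 1609.344 m, so 0.2831 mile = 0.2831 * 1609.344 = 455.60529 m. Combine: 1.765 N * 455.60529 m = 804.14333 J. 1 eV = 1.6021766e-19 J, so 804.14333 J = 804.14333 / 1.6021766e-19 = 5.0190679e+21 eV ≈ 5.019e+21 eV (4 s.f.).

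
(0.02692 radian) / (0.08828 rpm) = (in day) 0.02692 radian = 0.02692 rad. 1 rpm = 0.10471976 rad/s, so 0.08828 rpm = 0.08828 * 0.10471976 = 0.00924466 rad/s. Combine: 0.02692 rad / 0.00924466 rad/s = 2.9119513 s. 1 day = 86400 s, so 2.9119513 s = 2.9119513 / 86400 = 3.370314e-05 day ≈ 3.37e-05 day (4 s.f.). Final answer: 3.37e-05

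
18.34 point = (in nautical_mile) 3.493e-06. Check: 1 point = 0.00035277778 m, so 18.34 point = 18.34 * 0.00035277778 = 0.0064699444 m. 1 nautical_mile = 1852 m, so 0.0064699444 m = 0.0064699444 / 1852 = 3.4934905e-06 nautical_mile ≈ 3.493e-06 nautical_mile (4 s.f.).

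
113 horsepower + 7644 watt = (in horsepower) 1 horsepower = 745.69987 W, so 113 horsepower = 113 * 745.69987 = 84264.085 W. 7644 watt = 7644 W. Sum: 84264.085 + 7644 = 91908.085 W. 1 horsepower = 745.69987 W, so 91908.085 W = 91908.085 / 745.69987 = 123.25077 horsepower ≈ 123.3 horsepower (4 s.f.). Final answer: 123.3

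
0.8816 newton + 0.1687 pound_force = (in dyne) 0.8816 newton = 0.8816 N. 1 pound_force = 4.4482216 N, so 0.1687 pound_force = 0.1687 * 4.4482216 = 0.75041499 N. Sum: 0.8816 + 0.75041499 = 1.632015 N. 1 dyne = 1e-05 N, so 1.632015 N = 1.632015 / 1e-05 = 163201.5 dyne ≈ 1.632e+05 dyne (4 s.f.). Final answer: 1.632e+05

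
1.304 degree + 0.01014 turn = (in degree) 1 degree = 0.017453293 rad, so 1.304 degree = 1.304 * 0.017453293 = 0.022759093 rad. 1 turn = 6.2831853 rad, so 0.01014 turn = 0.01014 * 6.2831853 = 0.063711499 rad. Sum: 0.022759093 + 0.063711499 = 0.086470592 rad. 1 degree = 0.017453293 rad, so 0.086470592 rad = 0.086470592 / 0.017453293 = 4.9544 degree ≈ 4.954 degree (4 s.f.). Final answer: 4.954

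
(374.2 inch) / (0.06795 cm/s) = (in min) 233.1. Check: 1 inch = 0.0254 m, so 374.2 inch = 374.2 * 0.0254 = 9.50468 m. 1 cm/s = 0.01 m/s, so 0.06795 cm/s = 0.06795 * 0.01 = 0.0006795 m/s. Combine: 9.50468 m / 0.0006795 m/s = 13987.756 s. 1 min = 60 s, so 13987.756 s = 13987.756 / 60 = 233.12926 min ≈ 233.1 min (4 s.f.).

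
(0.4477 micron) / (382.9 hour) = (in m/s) 1 micron = 1e-06 m, so 0.4477 micron = 0.4477 * 1e-06 = 4.477e-07 m. 1 hour = 3600 s, so 382.9 hour = 382.9 * 3600 = 1378440 s. Combine: 4.477e-07 m / 1378440 s = 3.2478744e-13 m/s. Result: 3.2478744e-13 m/s ≈ 3.248e-13 m/s (4 s.f.). Final answer: 3.248e-13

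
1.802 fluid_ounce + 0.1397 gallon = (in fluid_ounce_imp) 1 fluid_ounce = 2.957353e-05 m^3, so 1.802 fluid_ounce = 1.802 * 2.957353e-05 = 5.32915e-05 m^3. 1 gallon = 0.0037854118 m^3, so 0.1397 gallon = 0.1397 * 0.0037854118 = 0.00052882203 m^3. Sum: 5.32915e-05 + 0.00052882203 = 0.00058211353 m^3. 1 fluid_ounce_imp = 2.8413063e-05 m^3, so 0.00058211353 m^3 = 0.00058211353 / 2.8413063e-05 = 20.487532 fluid_ounce_imp ≈ 20.49 fluid_ounce_imp (4 s.f.). Final answer: 20.49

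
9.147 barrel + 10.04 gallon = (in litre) 1492. Check: 1 barrel = 0.15898729 m^3, so 9.147 barrel = 9.147 * 0.15898729 = 1.4542568 m^3. 1 gallon = 0.0037854118 m^3, so 10.04 gallon = 10.04 * 0.0037854118 = 0.038005534 m^3. Sum: 1.4542568 + 0.038005534 = 1.4922623 m^3. 1 litre = 0.001 m^3, so 1.4922623 m^3 = 1.4922623 / 0.001 = 1492.2623 litre ≈ 1492 litre (4 s.f.).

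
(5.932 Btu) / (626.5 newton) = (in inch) 1 Btu = 1055.0559 J, so 5.932 Btu = 5.932 * 1055.0559 = 6258.5913 J. 626.5 newton = 626.5 N. Combine: 6258.5913 J / 626.5 N = 9.9897707 m. 1 inch = 0.0254 m, so 9.9897707 m = 9.9897707 / 0.0254 = 393.29806 inch ≈ 393.3 inch (4 s.f.). Final answer: 393.3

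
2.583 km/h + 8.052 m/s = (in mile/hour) 1 km/h = 0.27777778 m/s, so 2.583 km/h = 2.583 * 0.27777778 = 0.7175 m/s. 8.052 m/s is already in m/s. Sum: 0.7175 + 8.052 = 8.7695 m/s. 1 mile/hour = 0.44704 m/s, so 8.7695 m/s = 8.7695 / 0.44704 = 19.616813 mile/hour ≈ 19.62 mile/hour (4 s.f.). Final answer: 19.62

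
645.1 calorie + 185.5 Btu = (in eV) 1.238e+24. Check: 1 calorie = 4.184 J, so 645.1 calorie = 645.1 * 4.184 = 2699.0984 J. 1 Btu = 1055.0559 J, so 185.5 Btu = 185.5 * 1055.0559 = 195712.86 J. Sum: 2699.0984 + 195712.86 = 198411.96 J. 1 eV = 1.6021766e-19 J, so 198411.96 J = 198411.96 / 1.6021766e-19 = 1.23839e+24 eV ≈ 1.238e+24 eV (4 s.f.).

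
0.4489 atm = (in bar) 1 atm = 101325 Pa, so 0.4489 atm = 0.4489 * 101325 = 45484.793 Pa. 1 bar = 100000 Pa, so 45484.793 Pa = 45484.793 / 100000 = 0.45484793 bar ≈ 0.4548 bar (4 s.f.). Final answer: 0.4548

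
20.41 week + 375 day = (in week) 73.98. Check: 1 week = 604800 s, so 20.41 week = 20.41 * 604800 = 12343968 s. 1 day = 86400 s, so 375 day = 375 * 86400 = 32400000 s. Sum: 12343968 + 32400000 = 44743968 s. 1 week = 604800 s, so 44743968 s = 44743968 / 604800 = 73.981429 week ≈ 73.98 week (4 s.f.).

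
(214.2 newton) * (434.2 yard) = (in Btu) 214.2 newton = 214.2 N. 1 yard = 0.9144 m, so 434.2 yard = 434.2 * 0.9144 = 397.03248 m. Combine: 214.2 N * 397.03248 m = 85044.357 J. 1 Btu = 1055.0559 J, so 85044.357 J = 85044.357 / 1055.0559 = 80.606498 Btu ≈ 80.61 Btu (4 s.f.). Final answer: 80.61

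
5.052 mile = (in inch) 1 mile = 1609.344 m, so 5.052 mile = 5.052 * 1609.344 = 8130.4059 m. 1 inch = 0.0254 m, so 8130.4059 m = 8130.4059 / 0.0254 = 320094.72 inch ≈ 3.201e+05 inch (4 s.f.). Final answer: 3.201e+05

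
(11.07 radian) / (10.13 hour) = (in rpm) 11.07 radian = 11.07 rad. 1 hour = 3600 s, so 10.13 hour = 10.13 * 3600 = 36468 s. Combine: 11.07 rad / 36468 s = 0.0003035538 rad/s. 1 rpm = 0.10471976 rad/s, so 0.0003035538 rad/s = 0.0003035538 / 0.10471976 = 0.0028987253 rpm ≈ 0.002899 rpm (4 s.f.). Final answer: 0.002899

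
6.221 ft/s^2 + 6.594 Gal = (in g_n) 0.2001. Check: 1 ft/s^2 = 0.3048 m/s^2, so 6.221 ft/s^2 = 6.221 * 0.3048 = 1.8961608 m/s^2. 1 Gal = 0.01 m/s^2, so 6.594 Gal = 6.594 * 0.01 = 0.06594 m/s^2. Sum: 1.8961608 + 0.06594 = 1.9621008 m/s^2. 1 g_n = 9.80665 m/s^2, so 1.9621008 m/s^2 = 1.9621008 / 9.80665 = 0.2000786 g_n ≈ 0.2001 g_n (4 s.f.).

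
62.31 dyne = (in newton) 1 dyne = 1e-05 N, so 62.31 dyne = 62.31 * 1e-05 = 0.0006231 N. 0.0006231 N = 0.0006231 newton. Final answer: 0.0006231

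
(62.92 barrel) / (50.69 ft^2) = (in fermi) 1 barrel = 0.15898729 m^3, so 62.92 barrel = 62.92 * 0.15898729 = 10.003481 m^3. 1 ft^2 = 0.09290304 m^2, so 50.69 ft^2 = 50.69 * 0.09290304 = 4.7092551 m^2. Combine: 10.003481 m^3 / 4.7092551 m^2 = 2.1242172 m. 1 fermi = 1e-15 m, so 2.1242172 m = 2.1242172 / 1e-15 = 2.1242172e+15 fermi ≈ 2.124e+15 fermi (4 s.f.). Final answer: 2.124e+15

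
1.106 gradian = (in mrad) 1 gradian = 0.015707963 rad, so 1.106 gradian = 1.106 * 0.015707963 = 0.017373007 rad. 1 mrad = 0.001 rad, so 0.017373007 rad = 0.017373007 / 0.001 = 17.373007 mrad ≈ 17.37 mrad (4 s.f.). Final answer: 17.37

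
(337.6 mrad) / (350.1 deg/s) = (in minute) 0.0009208. Check: 1 mrad = 0.001 rad, so 337.6 mrad = 337.6 * 0.001 = 0.3376 rad. 1 deg/s = 0.017453293 rad/s, so 350.1 deg/s = 350.1 * 0.017453293 = 6.1103977 rad/s. Combine: 0.3376 rad / 6.1103977 rad/s = 0.055250086 s. 1 minute = 60 s, so 0.055250086 s = 0.055250086 / 60 = 0.00092083477 minute ≈ 0.0009208 minute (4 s.f.).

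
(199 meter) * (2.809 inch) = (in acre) 0.003508. Check: 199 meter = 199 m. 1 inch = 0.0254 m, so 2.809 inch = 2.809 * 0.0254 = 0.0713486 m. Combine: 199 m * 0.0713486 m = 14.198371 m^2. 1 acre = 4046.8564 m^2, so 14.198371 m^2 = 14.198371 / 4046.8564 = 0.003508494 acre ≈ 0.003508 acre (4 s.f.).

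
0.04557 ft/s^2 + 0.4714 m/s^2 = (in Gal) 1 ft/s^2 = 0.3048 m/s^2, so 0.04557 ft/s^2 = 0.04557 * 0.3048 = 0.013889736 m/s^2. 0.4714 m/s^2 is already in m/s^2. Sum: 0.013889736 + 0.4714 = 0.48528974 m/s^2. 1 Gal = 0.01 m/s^2, so 0.48528974 m/s^2 = 0.48528974 / 0.01 = 48.528974 Gal ≈ 48.53 Gal (4 s.f.). Final answer: 48.53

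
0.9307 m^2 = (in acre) 1 acre = 4046.8564 m^2, so 0.9307 m^2 = 0.9307 / 4046.8564 = 0.00022998098 acre ≈ 0.00023 acre (4 s.f.). Final answer: 0.00023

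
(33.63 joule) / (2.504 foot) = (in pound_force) 33.63 joule = 33.63 J. 1 foot = 0.3048 m, so 2.504 foot = 2.504 * 0.3048 = 0.7632192 m. Combine: 33.63 J / 0.7632192 m = 44.063357 N. 1 pound_force = 4.4482216 N, so 44.063357 N = 44.063357 / 4.4482216 = 9.9058367 pound_force ≈ 9.906 pound_force (4 s.f.). Final answer: 9.906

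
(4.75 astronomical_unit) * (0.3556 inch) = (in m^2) 6.418e+09. Check: 1 astronomical_unit = 1.4959787e+11 m, so 4.75 astronomical_unit = 4.75 * 1.4959787e+11 = 7.1058989e+11 m. 1 inch = 0.0254 m, so 0.3556 inch = 0.3556 * 0.0254 = 0.00903224 m. Combine: 7.1058989e+11 m * 0.00903224 m = 6.4182184e+09 m^2. Result: 6.4182184e+09 m^2 ≈ 6.418e+09 m^2 (4 s.f.).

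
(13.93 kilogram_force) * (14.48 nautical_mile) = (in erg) 3.663e+13. Check: 1 kilogram_force = 9.80665 N, so 13.93 kilogram_force = 13.93 * 9.80665 = 136.60663 N. 1 nautical_mile = 1852 m, so 14.48 nautical_mile = 14.48 * 1852 = 26816.96 m. Combine: 136.60663 N * 26816.96 m = 3663374.7 J. 1 erg = 1e-07 J, so 3663374.7 J = 3663374.7 / 1e-07 = 3.6633747e+13 erg ≈ 3.663e+13 erg (4 s.f.).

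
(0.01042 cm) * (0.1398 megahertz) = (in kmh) 1 cm = 0.01 m, so 0.01042 cm = 0.01042 * 0.01 = 0.0001042 m. 1 megahertz = 1000000 Hz, so 0.1398 megahertz = 0.1398 * 1000000 = 139800 Hz. Combine: 0.0001042 m * 139800 Hz = 14.56716 m/s. 1 kmh = 0.27777778 m/s, so 14.56716 m/s = 14.56716 / 0.27777778 = 52.441776 kmh ≈ 52.44 kmh (4 s.f.). Final answer: 52.44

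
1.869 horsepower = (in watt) 1394. Check: 1 horsepower = 745.69987 W, so 1.869 horsepower = 1.869 * 745.69987 = 1393.7131 W. 1393.7131 W = 1393.7131 watt ≈ 1394 watt (4 s.f.).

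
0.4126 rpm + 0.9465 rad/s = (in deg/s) 56.71. Check: 1 rpm = 0.10471976 rad/s, so 0.4126 rpm = 0.4126 * 0.10471976 = 0.043207371 rad/s. 0.9465 rad/s is already in rad/s. Sum: 0.043207371 + 0.9465 = 0.98970737 rad/s. 1 deg/s = 0.017453293 rad/s, so 0.98970737 rad/s = 0.98970737 / 0.017453293 = 56.706055 deg/s ≈ 56.71 deg/s (4 s.f.).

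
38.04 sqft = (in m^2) 1 sqft = 0.09290304 m^2, so 38.04 sqft = 38.04 * 0.09290304 = 3.5340316 m^2. Result: 3.5340316 m^2 ≈ 3.534 m^2 (4 s.f.). Final answer: 3.534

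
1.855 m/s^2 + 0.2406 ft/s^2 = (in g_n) 0.1966. Check: 1.855 m/s^2 is already in m/s^2. 1 ft/s^2 = 0.3048 m/s^2, so 0.2406 ft/s^2 = 0.2406 * 0.3048 = 0.07333488 m/s^2. Sum: 1.855 + 0.07333488 = 1.9283349 m/s^2. 1 g_n = 9.80665 m/s^2, so 1.9283349 m/s^2 = 1.9283349 / 9.80665 = 0.19663543 g_n ≈ 0.1966 g_n (4 s.f.).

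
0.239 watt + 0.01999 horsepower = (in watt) 15.15. Check: 0.239 watt = 0.239 W. 1 horsepower = 745.69987 W, so 0.01999 horsepower = 0.01999 * 745.69987 = 14.90654 W. Sum: 0.239 + 14.90654 = 15.14554 W. 15.14554 W = 15.14554 watt ≈ 15.15 watt (4 s.f.).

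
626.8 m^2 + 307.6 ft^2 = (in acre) 626.8 m^2 is already in m^2. 1 ft^2 = 0.09290304 m^2, so 307.6 ft^2 = 307.6 * 0.09290304 = 28.576975 m^2. Sum: 626.8 + 28.576975 = 655.37698 m^2. 1 acre = 4046.8564 m^2, so 655.37698 m^2 = 655.37698 / 4046.8564 = 0.16194718 acre ≈ 0.1619 acre (4 s.f.). Final answer: 0.1619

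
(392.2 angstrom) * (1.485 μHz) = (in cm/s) 5.824e-12. Check: 1 angstrom = 1e-10 m, so 392.2 angstrom = 392.2 * 1e-10 = 3.922e-08 m. 1 μHz = 1e-06 Hz, so 1.485 μHz = 1.485 * 1e-06 = 1.485e-06 Hz. Combine: 3.922e-08 m * 1.485e-06 Hz = 5.82417e-14 m/s. 1 cm/s = 0.01 m/s, so 5.82417e-14 m/s = 5.82417e-14 / 0.01 = 5.82417e-12 cm/s ≈ 5.824e-12 cm/s (4 s.f.).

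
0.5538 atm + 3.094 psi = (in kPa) 77.45. Check: 1 atm = 101325 Pa, so 0.5538 atm = 0.5538 * 101325 = 56113.785 Pa. 1 psi = 6894.7573 Pa, so 3.094 psi = 3.094 * 6894.7573 = 21332.379 Pa. Sum: 56113.785 + 21332.379 = 77446.164 Pa. 1 kPa = 1000 Pa, so 77446.164 Pa = 77446.164 / 1000 = 77.446164 kPa ≈ 77.45 kPa (4 s.f.).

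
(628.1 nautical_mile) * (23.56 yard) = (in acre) 1 nautical_mile = 1852 m, so 628.1 nautical_mile = 628.1 * 1852 = 1163241.2 m. 1 yard = 0.9144 m, so 23.56 yard = 23.56 * 0.9144 = 21.543264 m. Combine: 1163241.2 m * 21.543264 m = 25060012 m^2. 1 acre = 4046.8564 m^2, so 25060012 m^2 = 25060012 / 4046.8564 = 6192.4639 acre ≈ 6192 acre (4 s.f.). Final answer: 6192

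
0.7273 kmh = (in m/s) 1 kmh = 0.27777778 m/s, so 0.7273 kmh = 0.7273 * 0.27777778 = 0.20202778 m/s. Result: 0.20202778 m/s ≈ 0.202 m/s (4 s.f.). Final answer: 0.202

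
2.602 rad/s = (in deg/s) 149.1. Check: 1 deg/s = 0.017453293 rad/s, so 2.602 rad/s = 2.602 / 0.017453293 = 149.08362 deg/s ≈ 149.1 deg/s (4 s.f.).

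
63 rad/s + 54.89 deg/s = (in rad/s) 63.96. Check: 63 rad/s is already in rad/s. 1 deg/s = 0.017453293 rad/s, so 54.89 deg/s = 54.89 * 0.017453293 = 0.95801123 rad/s. Sum: 63 + 0.95801123 = 63.958011 rad/s. Result: 63.958011 rad/s ≈ 63.96 rad/s (4 s.f.).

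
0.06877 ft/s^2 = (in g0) 0.002137. Check: 1 ft/s^2 = 0.3048 m/s^2, so 0.06877 ft/s^2 = 0.06877 * 0.3048 = 0.020961096 m/s^2. 1 g0 = 9.80665 m/s^2, so 0.020961096 m/s^2 = 0.020961096 / 9.80665 = 0.0021374369 g0 ≈ 0.002137 g0 (4 s.f.).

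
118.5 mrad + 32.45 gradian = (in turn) 1 mrad = 0.001 rad, so 118.5 mrad = 118.5 * 0.001 = 0.1185 rad. 1 gradian = 0.015707963 rad, so 32.45 gradian = 32.45 * 0.015707963 = 0.50972341 rad. Sum: 0.1185 + 0.50972341 = 0.62822341 rad. 1 turn = 6.2831853 rad, so 0.62822341 rad = 0.62822341 / 6.2831853 = 0.099984861 turn ≈ 0.09998 turn (4 s.f.). Final answer: 0.09998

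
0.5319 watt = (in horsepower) 0.0007133. Check: 0.5319 watt = 0.5319 W. 1 horsepower = 745.69987 W, so 0.5319 W = 0.5319 / 745.69987 = 0.00071328965 horsepower ≈ 0.0007133 horsepower (4 s.f.).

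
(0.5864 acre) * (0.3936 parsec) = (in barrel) 1.813e+20. Check: 1 acre = 4046.8564 m^2, so 0.5864 acre = 0.5864 * 4046.8564 = 2373.0766 m^2. 1 parsec = 3.0856776e+16 m, so 0.3936 parsec = 0.3936 * 3.0856776e+16 = 1.2145227e+16 m. Combine: 2373.0766 m^2 * 1.2145227e+16 m = 2.8821554e+19 m^3. 1 barrel = 0.15898729 m^3, so 2.8821554e+19 m^3 = 2.8821554e+19 / 0.15898729 = 1.8128212e+20 barrel ≈ 1.813e+20 barrel (4 s.f.).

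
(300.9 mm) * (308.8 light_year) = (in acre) 2.172e+14. Check: 1 mm = 0.001 m, so 300.9 mm = 300.9 * 0.001 = 0.3009 m. 1 light_year = 9.4607305e+15 m, so 308.8 light_year = 308.8 * 9.4607305e+15 = 2.9214736e+18 m. Combine: 0.3009 m * 2.9214736e+18 m = 8.790714e+17 m^2. 1 acre = 4046.8564 m^2, so 8.790714e+17 m^2 = 8.790714e+17 / 4046.8564 = 2.1722327e+14 acre ≈ 2.172e+14 acre (4 s.f.).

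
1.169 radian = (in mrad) 1169. Check: 1.169 radian = 1.169 rad. 1 mrad = 0.001 rad, so 1.169 rad = 1.169 / 0.001 = 1169 mrad.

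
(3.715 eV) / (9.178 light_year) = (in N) 6.855e-36. Check: 1 eV = 1.6021766e-19 J, so 3.715 eV = 3.715 * 1.6021766e-19 = 5.9520862e-19 J. 1 light_year = 9.4607305e+15 m, so 9.178 light_year = 9.178 * 9.4607305e+15 = 8.6830584e+16 m. Combine: 5.9520862e-19 J / 8.6830584e+16 m = 6.8548268e-36 N. Result: 6.8548268e-36 N ≈ 6.855e-36 N (4 s.f.).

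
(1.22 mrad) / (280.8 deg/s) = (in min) 4.149e-06. Check: 1 mrad = 0.001 rad, so 1.22 mrad = 1.22 * 0.001 = 0.00122 rad. 1 deg/s = 0.017453293 rad/s, so 280.8 deg/s = 280.8 * 0.017453293 = 4.9008845 rad/s. Combine: 0.00122 rad / 4.9008845 rad/s = 0.00024893465 s. 1 min = 60 s, so 0.00024893465 s = 0.00024893465 / 60 = 4.1489109e-06 min ≈ 4.149e-06 min (4 s.f.).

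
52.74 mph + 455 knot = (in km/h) 1 mph = 0.44704 m/s, so 52.74 mph = 52.74 * 0.44704 = 23.57689 m/s. 1 knot = 0.51444444 m/s, so 455 knot = 455 * 0.51444444 = 234.07222 m/s. Sum: 23.57689 + 234.07222 = 257.64911 m/s. 1 km/h = 0.27777778 m/s, so 257.64911 m/s = 257.64911 / 0.27777778 = 927.5368 km/h ≈ 927.5 km/h (4 s.f.). Final answer: 927.5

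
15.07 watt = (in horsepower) 15.07 watt = 15.07 W. 1 horsepower = 745.69987 W, so 15.07 W = 15.07 / 745.69987 = 0.020209203 horsepower ≈ 0.02021 horsepower (4 s.f.). Final answer: 0.02021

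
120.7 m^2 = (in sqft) 1 sqft = 0.09290304 m^2, so 120.7 m^2 = 120.7 / 0.09290304 = 1299.204 sqft ≈ 1299 sqft (4 s.f.). Final answer: 1299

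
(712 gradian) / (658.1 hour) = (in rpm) 4.508e-05. Check: 1 gradian = 0.015707963 rad, so 712 gradian = 712 * 0.015707963 = 11.18407 rad. 1 hour = 3600 s, so 658.1 hour = 658.1 * 3600 = 2369160 s. Combine: 11.18407 rad / 2369160 s = 4.72069e-06 rad/s. 1 rpm = 0.10471976 rad/s, so 4.72069e-06 rad/s = 4.72069e-06 / 0.10471976 = 4.5079269e-05 rpm ≈ 4.508e-05 rpm (4 s.f.).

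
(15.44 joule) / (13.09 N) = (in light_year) 1.247e-16. Check: 15.44 joule = 15.44 J. 13.09 N is already in N. Combine: 15.44 J / 13.09 N = 1.1795264 m. 1 light_year = 9.4607305e+15 m, so 1.1795264 m = 1.1795264 / 9.4607305e+15 = 1.2467603e-16 light_year ≈ 1.247e-16 light_year (4 s.f.).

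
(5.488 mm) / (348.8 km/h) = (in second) 1 mm = 0.001 m, so 5.488 mm = 5.488 * 0.001 = 0.005488 m. 1 km/h = 0.27777778 m/s, so 348.8 km/h = 348.8 * 0.27777778 = 96.888889 m/s. Combine: 0.005488 m / 96.888889 m/s = 5.6642202e-05 s. 5.6642202e-05 s = 5.6642202e-05 second ≈ 5.664e-05 second (4 s.f.). Final answer: 5.664e-05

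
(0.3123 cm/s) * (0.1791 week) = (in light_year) 1 cm/s = 0.01 m/s, so 0.3123 cm/s = 0.3123 * 0.01 = 0.003123 m/s. 1 week = 604800 s, so 0.1791 week = 0.1791 * 604800 = 108319.68 s. Combine: 0.003123 m/s * 108319.68 s = 338.28236 m. 1 light_year = 9.4607305e+15 m, so 338.28236 m = 338.28236 / 9.4607305e+15 = 3.5756474e-14 light_year ≈ 3.576e-14 light_year (4 s.f.). Final answer: 3.576e-14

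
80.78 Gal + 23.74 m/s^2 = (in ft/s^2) 1 Gal = 0.01 m/s^2, so 80.78 Gal = 80.78 * 0.01 = 0.8078 m/s^2. 23.74 m/s^2 is already in m/s^2. Sum: 0.8078 + 23.74 = 24.5478 m/s^2. 1 ft/s^2 = 0.3048 m/s^2, so 24.5478 m/s^2 = 24.5478 / 0.3048 = 80.537402 ft/s^2 ≈ 80.54 ft/s^2 (4 s.f.). Final answer: 80.54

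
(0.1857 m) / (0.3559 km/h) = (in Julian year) 5.952e-08. Check: 0.1857 m is already in m. 1 km/h = 0.27777778 m/s, so 0.3559 km/h = 0.3559 * 0.27777778 = 0.098861111 m/s. Combine: 0.1857 m / 0.098861111 m/s = 1.8783928 s. 1 Julian year = 31557600 s, so 1.8783928 s = 1.8783928 / 31557600 = 5.9522676e-08 Julian year ≈ 5.952e-08 Julian year (4 s.f.).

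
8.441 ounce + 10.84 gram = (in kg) 1 ounce = 0.028349523 kg, so 8.441 ounce = 8.441 * 0.028349523 = 0.23929832 kg. 1 gram = 0.001 kg, so 10.84 gram = 10.84 * 0.001 = 0.01084 kg. Sum: 0.23929832 + 0.01084 = 0.25013832 kg. Result: 0.25013832 kg ≈ 0.2501 kg (4 s.f.). Final answer: 0.2501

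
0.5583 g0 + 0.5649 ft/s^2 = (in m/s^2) 1 g0 = 9.80665 m/s^2, so 0.5583 g0 = 0.5583 * 9.80665 = 5.4750527 m/s^2. 1 ft/s^2 = 0.3048 m/s^2, so 0.5649 ft/s^2 = 0.5649 * 0.3048 = 0.17218152 m/s^2. Sum: 5.4750527 + 0.17218152 = 5.6472342 m/s^2. Result: 5.6472342 m/s^2 ≈ 5.647 m/s^2 (4 s.f.). Final answer: 5.647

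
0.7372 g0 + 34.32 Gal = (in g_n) 0.7722. Check: 1 g0 = 9.80665 m/s^2, so 0.7372 g0 = 0.7372 * 9.80665 = 7.2294624 m/s^2. 1 Gal = 0.01 m/s^2, so 34.32 Gal = 34.32 * 0.01 = 0.3432 m/s^2. Sum: 7.2294624 + 0.3432 = 7.5726624 m/s^2. 1 g_n = 9.80665 m/s^2, so 7.5726624 m/s^2 = 7.5726624 / 9.80665 = 0.77219666 g_n ≈ 0.7722 g_n (4 s.f.).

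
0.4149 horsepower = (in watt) 309.4. Check: 1 horsepower = 745.69987 W, so 0.4149 horsepower = 0.4149 * 745.69987 = 309.39088 W. 309.39088 W = 309.39088 watt ≈ 309.4 watt (4 s.f.).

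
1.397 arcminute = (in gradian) 0.02587. Check: 1 arcminute = 0.00029088821 rad, so 1.397 arcminute = 1.397 * 0.00029088821 = 0.00040637083 rad. 1 gradian = 0.015707963 rad, so 0.00040637083 rad = 0.00040637083 / 0.015707963 = 0.02587037 gradian ≈ 0.02587 gradian (4 s.f.).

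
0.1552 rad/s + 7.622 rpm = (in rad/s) 0.1552 rad/s is already in rad/s. 1 rpm = 0.10471976 rad/s, so 7.622 rpm = 7.622 * 0.10471976 = 0.79817397 rad/s. Sum: 0.1552 + 0.79817397 = 0.95337397 rad/s. Result: 0.95337397 rad/s ≈ 0.9534 rad/s (4 s.f.). Final answer: 0.9534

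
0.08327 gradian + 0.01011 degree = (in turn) 0.0002363. Check: 1 gradian = 0.015707963 rad, so 0.08327 gradian = 0.08327 * 0.015707963 = 0.0013080021 rad. 1 degree = 0.017453293 rad, so 0.01011 degree = 0.01011 * 0.017453293 = 0.00017645279 rad. Sum: 0.0013080021 + 0.00017645279 = 0.0014844549 rad. 1 turn = 6.2831853 rad, so 0.0014844549 rad = 0.0014844549 / 6.2831853 = 0.00023625833 turn ≈ 0.0002363 turn (4 s.f.).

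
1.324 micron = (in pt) 1 micron = 1e-06 m, so 1.324 micron = 1.324 * 1e-06 = 1.324e-06 m. 1 pt = 0.00035277778 m, so 1.324e-06 m = 1.324e-06 / 0.00035277778 = 0.0037530709 pt ≈ 0.003753 pt (4 s.f.). Final answer: 0.003753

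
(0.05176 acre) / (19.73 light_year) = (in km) 1 acre = 4046.8564 m^2, so 0.05176 acre = 0.05176 * 4046.8564 = 209.46529 m^2. 1 light_year = 9.4607305e+15 m, so 19.73 light_year = 19.73 * 9.4607305e+15 = 1.8666021e+17 m. Combine: 209.46529 m^2 / 1.8666021e+17 m = 1.1221743e-15 m. 1 km = 1000 m, so 1.1221743e-15 m = 1.1221743e-15 / 1000 = 1.1221743e-18 km ≈ 1.122e-18 km (4 s.f.). Final answer: 1.122e-18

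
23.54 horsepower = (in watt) 1 horsepower = 745.69987 W, so 23.54 horsepower = 23.54 * 745.69987 = 17553.775 W. 17553.775 W = 17553.775 watt ≈ 1.755e+04 watt (4 s.f.). Final answer: 1.755e+04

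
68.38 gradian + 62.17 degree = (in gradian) 1 gradian = 0.015707963 rad, so 68.38 gradian = 68.38 * 0.015707963 = 1.0741105 rad. 1 degree = 0.017453293 rad, so 62.17 degree = 62.17 * 0.017453293 = 1.0850712 rad. Sum: 1.0741105 + 1.0850712 = 2.1591817 rad. 1 gradian = 0.015707963 rad, so 2.1591817 rad = 2.1591817 / 0.015707963 = 137.45778 gradian ≈ 137.5 gradian (4 s.f.). Final answer: 137.5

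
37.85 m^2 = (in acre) 0.009353. Check: 1 acre = 4046.8564 m^2, so 37.85 m^2 = 37.85 / 4046.8564 = 0.0093529387 acre ≈ 0.009353 acre (4 s.f.).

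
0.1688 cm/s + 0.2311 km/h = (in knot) 0.1281. Check: 1 cm/s = 0.01 m/s, so 0.1688 cm/s = 0.1688 * 0.01 = 0.001688 m/s. 1 km/h = 0.27777778 m/s, so 0.2311 km/h = 0.2311 * 0.27777778 = 0.064194444 m/s. Sum: 0.001688 + 0.064194444 = 0.065882444 m/s. 1 knot = 0.51444444 m/s, so 0.065882444 m/s = 0.065882444 / 0.51444444 = 0.12806523 knot ≈ 0.1281 knot (4 s.f.).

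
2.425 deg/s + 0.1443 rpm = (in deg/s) 1 deg/s = 0.017453293 rad/s, so 2.425 deg/s = 2.425 * 0.017453293 = 0.042324234 rad/s. 1 rpm = 0.10471976 rad/s, so 0.1443 rpm = 0.1443 * 0.10471976 = 0.015111061 rad/s. Sum: 0.042324234 + 0.015111061 = 0.057435295 rad/s. 1 deg/s = 0.017453293 rad/s, so 0.057435295 rad/s = 0.057435295 / 0.017453293 = 3.2908 deg/s ≈ 3.291 deg/s (4 s.f.). Final answer: 3.291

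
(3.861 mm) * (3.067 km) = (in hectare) 1 mm = 0.001 m, so 3.861 mm = 3.861 * 0.001 = 0.003861 m. 1 km = 1000 m, so 3.067 km = 3.067 * 1000 = 3067 m. Combine: 0.003861 m * 3067 m = 11.841687 m^2. 1 hectare = 10000 m^2, so 11.841687 m^2 = 11.841687 / 10000 = 0.0011841687 hectare ≈ 0.001184 hectare (4 s.f.). Final answer: 0.001184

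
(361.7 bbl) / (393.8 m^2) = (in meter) 1 bbl = 0.15898729 m^3, so 361.7 bbl = 361.7 * 0.15898729 = 57.505705 m^3. 393.8 m^2 is already in m^2. Combine: 57.505705 m^3 / 393.8 m^2 = 0.14602769 m. 0.14602769 m = 0.14602769 meter ≈ 0.146 meter (4 s.f.). Final answer: 0.146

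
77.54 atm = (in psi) 1 atm = 101325 Pa, so 77.54 atm = 77.54 * 101325 = 7856740.5 Pa. 1 psi = 6894.7573 Pa, so 7856740.5 Pa = 7856740.5 / 6894.7573 = 1139.5239 psi ≈ 1140 psi (4 s.f.). Final answer: 1140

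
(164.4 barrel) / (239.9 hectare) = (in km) 1.09e-08. Check: 1 barrel = 0.15898729 m^3, so 164.4 barrel = 164.4 * 0.15898729 = 26.137511 m^3. 1 hectare = 10000 m^2, so 239.9 hectare = 239.9 * 10000 = 2399000 m^2. Combine: 26.137511 m^3 / 2399000 m^2 = 1.0895169e-05 m. 1 km = 1000 m, so 1.0895169e-05 m = 1.0895169e-05 / 1000 = 1.0895169e-08 km ≈ 1.09e-08 km (4 s.f.).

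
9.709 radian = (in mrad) 9.709 radian = 9.709 rad. 1 mrad = 0.001 rad, so 9.709 rad = 9.709 / 0.001 = 9709 mrad. Final answer: 9709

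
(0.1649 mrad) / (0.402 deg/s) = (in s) 0.0235. Check: 1 mrad = 0.001 rad, so 0.1649 mrad = 0.1649 * 0.001 = 0.0001649 rad. 1 deg/s = 0.017453293 rad/s, so 0.402 deg/s = 0.402 * 0.017453293 = 0.0070162236 rad/s. Combine: 0.0001649 rad / 0.0070162236 rad/s = 0.023502672 s. Result: 0.023502672 s ≈ 0.0235 s (4 s.f.).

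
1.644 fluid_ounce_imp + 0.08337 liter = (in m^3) 1 fluid_ounce_imp = 2.8413063e-05 m^3, so 1.644 fluid_ounce_imp = 1.644 * 2.8413063e-05 = 4.6711075e-05 m^3. 1 liter = 0.001 m^3, so 0.08337 liter = 0.08337 * 0.001 = 8.337e-05 m^3. Sum: 4.6711075e-05 + 8.337e-05 = 0.00013008107 m^3. Result: 0.00013008107 m^3 ≈ 0.0001301 m^3 (4 s.f.). Final answer: 0.0001301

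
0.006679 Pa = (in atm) 1 atm = 101325 Pa, so 0.006679 Pa = 0.006679 / 101325 = 6.5916605e-08 atm ≈ 6.592e-08 atm (4 s.f.). Final answer: 6.592e-08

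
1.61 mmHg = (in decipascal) 2146. Check: 1 mmHg = 133.32237 Pa, so 1.61 mmHg = 1.61 * 133.32237 = 214.64901 Pa. 1 decipascal = 0.1 Pa, so 214.64901 Pa = 214.64901 / 0.1 = 2146.4901 decipascal ≈ 2146 decipascal (4 s.f.).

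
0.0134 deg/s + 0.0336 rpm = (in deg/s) 0.215. Check: 1 deg/s = 0.017453293 rad/s, so 0.0134 deg/s = 0.0134 * 0.017453293 = 0.00023387412 rad/s. 1 rpm = 0.10471976 rad/s, so 0.0336 rpm = 0.0336 * 0.10471976 = 0.0035185838 rad/s. Sum: 0.00023387412 + 0.0035185838 = 0.0037524579 rad/s. 1 deg/s = 0.017453293 rad/s, so 0.0037524579 rad/s = 0.0037524579 / 0.017453293 = 0.215 deg/s.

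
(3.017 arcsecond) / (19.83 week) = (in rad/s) 1 arcsecond = 4.8481368e-06 rad, so 3.017 arcsecond = 3.017 * 4.8481368e-06 = 1.4626829e-05 rad. 1 week = 604800 s, so 19.83 week = 19.83 * 604800 = 11993184 s. Combine: 1.4626829e-05 rad / 11993184 s = 1.2195951e-12 rad/s. Result: 1.2195951e-12 rad/s ≈ 1.22e-12 rad/s (4 s.f.). Final answer: 1.22e-12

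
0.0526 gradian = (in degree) 1 gradian = 0.015707963 rad, so 0.0526 gradian = 0.0526 * 0.015707963 = 0.00082623887 rad. 1 degree = 0.017453293 rad, so 0.00082623887 rad = 0.00082623887 / 0.017453293 = 0.04734 degree. Final answer: 0.04734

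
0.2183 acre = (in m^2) 1 acre = 4046.8564 m^2, so 0.2183 acre = 0.2183 * 4046.8564 = 883.42876 m^2. Result: 883.42876 m^2 ≈ 883.4 m^2 (4 s.f.). Final answer: 883.4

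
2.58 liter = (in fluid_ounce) 87.24. Check: 1 liter = 0.001 m^3, so 2.58 liter = 2.58 * 0.001 = 0.00258 m^3. 1 fluid_ounce = 2.957353e-05 m^3, so 0.00258 m^3 = 0.00258 / 2.957353e-05 = 87.240179 fluid_ounce ≈ 87.24 fluid_ounce (4 s.f.).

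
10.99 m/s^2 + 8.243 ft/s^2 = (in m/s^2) 13.5. Check: 10.99 m/s^2 is already in m/s^2. 1 ft/s^2 = 0.3048 m/s^2, so 8.243 ft/s^2 = 8.243 * 0.3048 = 2.5124664 m/s^2. Sum: 10.99 + 2.5124664 = 13.502466 m/s^2. Result: 13.502466 m/s^2 ≈ 13.5 m/s^2 (4 s.f.).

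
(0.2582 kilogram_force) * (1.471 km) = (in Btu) 3.53. Check: 1 kilogram_force = 9.80665 N, so 0.2582 kilogram_force = 0.2582 * 9.80665 = 2.532077 N. 1 km = 1000 m, so 1.471 km = 1.471 * 1000 = 1471 m. Combine: 2.532077 N * 1471 m = 3724.6853 J. 1 Btu = 1055.0559 J, so 3724.6853 J = 3724.6853 / 1055.0559 = 3.5303205 Btu ≈ 3.53 Btu (4 s.f.).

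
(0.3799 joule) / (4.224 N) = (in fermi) 0.3799 joule = 0.3799 J. 4.224 N is already in N. Combine: 0.3799 J / 4.224 N = 0.089938447 m. 1 fermi = 1e-15 m, so 0.089938447 m = 0.089938447 / 1e-15 = 8.9938447e+13 fermi ≈ 8.994e+13 fermi (4 s.f.). Final answer: 8.994e+13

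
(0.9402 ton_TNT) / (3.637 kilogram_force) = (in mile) 1 ton_TNT = 4.184e+09 J, so 0.9402 ton_TNT = 0.9402 * 4.184e+09 = 3.9337968e+09 J. 1 kilogram_force = 9.80665 N, so 3.637 kilogram_force = 3.637 * 9.80665 = 35.666786 N. Combine: 3.9337968e+09 J / 35.666786 N = 1.10293e+08 m. 1 mile = 1609.344 m, so 1.10293e+08 m = 1.10293e+08 / 1609.344 = 68532.892 mile ≈ 6.853e+04 mile (4 s.f.). Final answer: 6.853e+04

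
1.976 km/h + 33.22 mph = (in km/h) 1 km/h = 0.27777778 m/s, so 1.976 km/h = 1.976 * 0.27777778 = 0.54888889 m/s. 1 mph = 0.44704 m/s, so 33.22 mph = 33.22 * 0.44704 = 14.850669 m/s. Sum: 0.54888889 + 14.850669 = 15.399558 m/s. 1 km/h = 0.27777778 m/s, so 15.399558 m/s = 15.399558 / 0.27777778 = 55.438408 km/h ≈ 55.44 km/h (4 s.f.). Final answer: 55.44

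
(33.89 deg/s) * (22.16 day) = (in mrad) 1 deg/s = 0.017453293 rad/s, so 33.89 deg/s = 33.89 * 0.017453293 = 0.59149208 rad/s. 1 day = 86400 s, so 22.16 day = 22.16 * 86400 = 1914624 s. Combine: 0.59149208 rad/s * 1914624 s = 1132484.9 rad. 1 mrad = 0.001 rad, so 1132484.9 rad = 1132484.9 / 0.001 = 1.1324849e+09 mrad ≈ 1.132e+09 mrad (4 s.f.). Final answer: 1.132e+09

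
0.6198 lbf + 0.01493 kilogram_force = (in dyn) 2.903e+05. Check: 1 lbf = 4.4482216 N, so 0.6198 lbf = 0.6198 * 4.4482216 = 2.7570078 N. 1 kilogram_force = 9.80665 N, so 0.01493 kilogram_force = 0.01493 * 9.80665 = 0.14641328 N. Sum: 2.7570078 + 0.14641328 = 2.903421 N. 1 dyn = 1e-05 N, so 2.903421 N = 2.903421 / 1e-05 = 290342.1 dyn ≈ 2.903e+05 dyn (4 s.f.).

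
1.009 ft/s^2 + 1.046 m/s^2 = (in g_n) 0.138. Check: 1 ft/s^2 = 0.3048 m/s^2, so 1.009 ft/s^2 = 1.009 * 0.3048 = 0.3075432 m/s^2. 1.046 m/s^2 is already in m/s^2. Sum: 0.3075432 + 1.046 = 1.3535432 m/s^2. 1 g_n = 9.80665 m/s^2, so 1.3535432 m/s^2 = 1.3535432 / 9.80665 = 0.13802299 g_n ≈ 0.138 g_n (4 s.f.).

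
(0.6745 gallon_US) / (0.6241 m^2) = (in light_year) 1 gallon_US = 0.0037854118 m^3, so 0.6745 gallon_US = 0.6745 * 0.0037854118 = 0.0025532602 m^3. 0.6241 m^2 is already in m^2. Combine: 0.0025532602 m^3 / 0.6241 m^2 = 0.0040911076 m. 1 light_year = 9.4607305e+15 m, so 0.0040911076 m = 0.0040911076 / 9.4607305e+15 = 4.3243041e-19 light_year ≈ 4.324e-19 light_year (4 s.f.). Final answer: 4.324e-19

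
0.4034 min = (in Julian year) 7.67e-07. Check: 1 min = 60 s, so 0.4034 min = 0.4034 * 60 = 24.204 s. 1 Julian year = 31557600 s, so 24.204 s = 24.204 / 31557600 = 7.6697848e-07 Julian year ≈ 7.67e-07 Julian year (4 s.f.).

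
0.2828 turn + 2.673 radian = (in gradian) 283.3. Check: 1 turn = 6.2831853 rad, so 0.2828 turn = 0.2828 * 6.2831853 = 1.7768848 rad. 2.673 radian = 2.673 rad. Sum: 1.7768848 + 2.673 = 4.4498848 rad. 1 gradian = 0.015707963 rad, so 4.4498848 rad = 4.4498848 / 0.015707963 = 283.28847 gradian ≈ 283.3 gradian (4 s.f.).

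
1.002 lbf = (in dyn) 4.457e+05. Check: 1 lbf = 4.4482216 N, so 1.002 lbf = 1.002 * 4.4482216 = 4.4571181 N. 1 dyn = 1e-05 N, so 4.4571181 N = 4.4571181 / 1e-05 = 445711.81 dyn ≈ 4.457e+05 dyn (4 s.f.).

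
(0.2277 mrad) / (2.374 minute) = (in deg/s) 9.159e-05. Check: 1 mrad = 0.001 rad, so 0.2277 mrad = 0.2277 * 0.001 = 0.0002277 rad. 1 minute = 60 s, so 2.374 minute = 2.374 * 60 = 142.44 s. Combine: 0.0002277 rad / 142.44 s = 1.5985678e-06 rad/s. 1 deg/s = 0.017453293 rad/s, so 1.5985678e-06 rad/s = 1.5985678e-06 / 0.017453293 = 9.1591189e-05 deg/s ≈ 9.159e-05 deg/s (4 s.f.).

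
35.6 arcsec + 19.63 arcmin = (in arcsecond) 1213. Check: 1 arcsec = 4.8481368e-06 rad, so 35.6 arcsec = 35.6 * 4.8481368e-06 = 0.00017259367 rad. 1 arcmin = 0.00029088821 rad, so 19.63 arcmin = 19.63 * 0.00029088821 = 0.0057101355 rad. Sum: 0.00017259367 + 0.0057101355 = 0.0058827292 rad. 1 arcsecond = 4.8481368e-06 rad, so 0.0058827292 rad = 0.0058827292 / 4.8481368e-06 = 1213.4 arcsecond ≈ 1213 arcsecond (4 s.f.).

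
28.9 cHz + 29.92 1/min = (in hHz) 0.007877. Check: 1 cHz = 0.01 Hz, so 28.9 cHz = 28.9 * 0.01 = 0.289 Hz. 1 1/min = 0.016666667 Hz, so 29.92 1/min = 29.92 * 0.016666667 = 0.49866667 Hz. Sum: 0.289 + 0.49866667 = 0.78766667 Hz. 1 hHz = 100 Hz, so 0.78766667 Hz = 0.78766667 / 100 = 0.0078766667 hHz ≈ 0.007877 hHz (4 s.f.).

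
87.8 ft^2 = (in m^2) 1 ft^2 = 0.09290304 m^2, so 87.8 ft^2 = 87.8 * 0.09290304 = 8.1568869 m^2. Result: 8.1568869 m^2 ≈ 8.157 m^2 (4 s.f.). Final answer: 8.157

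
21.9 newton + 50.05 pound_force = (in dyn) 2.445e+07. Check: 21.9 newton = 21.9 N. 1 pound_force = 4.4482216 N, so 50.05 pound_force = 50.05 * 4.4482216 = 222.63349 N. Sum: 21.9 + 222.63349 = 244.53349 N. 1 dyn = 1e-05 N, so 244.53349 N = 244.53349 / 1e-05 = 24453349 dyn ≈ 2.445e+07 dyn (4 s.f.).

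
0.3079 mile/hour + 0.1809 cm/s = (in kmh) 0.502. Check: 1 mile/hour = 0.44704 m/s, so 0.3079 mile/hour = 0.3079 * 0.44704 = 0.13764362 m/s. 1 cm/s = 0.01 m/s, so 0.1809 cm/s = 0.1809 * 0.01 = 0.001809 m/s. Sum: 0.13764362 + 0.001809 = 0.13945262 m/s. 1 kmh = 0.27777778 m/s, so 0.13945262 m/s = 0.13945262 / 0.27777778 = 0.50202942 kmh ≈ 0.502 kmh (4 s.f.).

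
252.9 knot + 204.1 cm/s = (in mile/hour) 295.6. Check: 1 knot = 0.51444444 m/s, so 252.9 knot = 252.9 * 0.51444444 = 130.103 m/s. 1 cm/s = 0.01 m/s, so 204.1 cm/s = 204.1 * 0.01 = 2.041 m/s. Sum: 130.103 + 2.041 = 132.144 m/s. 1 mile/hour = 0.44704 m/s, so 132.144 m/s = 132.144 / 0.44704 = 295.59771 mile/hour ≈ 295.6 mile/hour (4 s.f.).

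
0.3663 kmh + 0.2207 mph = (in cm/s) 1 kmh = 0.27777778 m/s, so 0.3663 kmh = 0.3663 * 0.27777778 = 0.10175 m/s. 1 mph = 0.44704 m/s, so 0.2207 mph = 0.2207 * 0.44704 = 0.098661728 m/s. Sum: 0.10175 + 0.098661728 = 0.20041173 m/s. 1 cm/s = 0.01 m/s, so 0.20041173 m/s = 0.20041173 / 0.01 = 20.041173 cm/s ≈ 20.04 cm/s (4 s.f.). Final answer: 20.04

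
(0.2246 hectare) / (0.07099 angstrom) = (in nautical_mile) 1 hectare = 10000 m^2, so 0.2246 hectare = 0.2246 * 10000 = 2246 m^2. 1 angstrom = 1e-10 m, so 0.07099 angstrom = 0.07099 * 1e-10 = 7.099e-12 m. Combine: 2246 m^2 / 7.099e-12 m = 3.1638259e+14 m. 1 nautical_mile = 1852 m, so 3.1638259e+14 m = 3.1638259e+14 / 1852 = 1.7083293e+11 nautical_mile ≈ 1.708e+11 nautical_mile (4 s.f.). Final answer: 1.708e+11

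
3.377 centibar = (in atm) 1 centibar = 1000 Pa, so 3.377 centibar = 3.377 * 1000 = 3377 Pa. 1 atm = 101325 Pa, so 3377 Pa = 3377 / 101325 = 0.033328399 atm ≈ 0.03333 atm (4 s.f.). Final answer: 0.03333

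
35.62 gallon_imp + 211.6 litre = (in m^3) 1 gallon_imp = 0.00454609 m^3, so 35.62 gallon_imp = 35.62 * 0.00454609 = 0.16193173 m^3. 1 litre = 0.001 m^3, so 211.6 litre = 211.6 * 0.001 = 0.2116 m^3. Sum: 0.16193173 + 0.2116 = 0.37353173 m^3. Result: 0.37353173 m^3 ≈ 0.3735 m^3 (4 s.f.). Final answer: 0.3735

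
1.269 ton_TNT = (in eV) 3.314e+28. Check: 1 ton_TNT = 4.184e+09 J, so 1.269 ton_TNT = 1.269 * 4.184e+09 = 5.309496e+09 J. 1 eV = 1.6021766e-19 J, so 5.309496e+09 J = 5.309496e+09 / 1.6021766e-19 = 3.3139267e+28 eV ≈ 3.314e+28 eV (4 s.f.).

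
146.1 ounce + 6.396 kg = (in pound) 1 ounce = 0.028349523 kg, so 146.1 ounce = 146.1 * 0.028349523 = 4.1418653 kg. 6.396 kg is already in kg. Sum: 4.1418653 + 6.396 = 10.537865 kg. 1 pound = 0.45359237 kg, so 10.537865 kg = 10.537865 / 0.45359237 = 23.232016 pound ≈ 23.23 pound (4 s.f.). Final answer: 23.23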